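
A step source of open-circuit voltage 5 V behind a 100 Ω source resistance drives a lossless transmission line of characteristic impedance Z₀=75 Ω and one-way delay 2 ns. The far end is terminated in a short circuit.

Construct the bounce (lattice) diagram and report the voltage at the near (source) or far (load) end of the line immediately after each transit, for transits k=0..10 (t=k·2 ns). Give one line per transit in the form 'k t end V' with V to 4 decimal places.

Γ_L=-1.000000, Γ_S=0.142857; launch V₁=5·75/175=2.142857
k=0 src: V=2.1429
k=1 load: inc=2.142857, refl=2.142857·-1.000000=-2.1429; V=0.000000+2.142857+-2.142857=0.0000
k=2 src: inc=-2.142857, refl=-2.142857·0.142857=-0.3061; V=2.142857+-2.142857+-0.306122=-0.3061
k=3 load: inc=-0.306122, refl=-0.306122·-1.000000=0.3061; V=0.000000+-0.306122+0.306122=0.0000
k=4 src: inc=0.306122, refl=0.306122·0.142857=0.0437; V=-0.306122+0.306122+0.043732=0.0437
k=5 load: inc=0.043732, refl=0.043732·-1.000000=-0.0437; V=0.000000+0.043732+-0.043732=0.0000
k=6 src: inc=-0.043732, refl=-0.043732·0.142857=-0.0062; V=0.043732+-0.043732+-0.006247=-0.0062
k=7 load: inc=-0.006247, refl=-0.006247·-1.000000=0.0062; V=0.000000+-0.006247+0.006247=0.0000
k=8 src: inc=0.006247, refl=0.006247·0.142857=0.0009; V=-0.006247+0.006247+0.000892=0.0009
k=9 load: inc=0.000892, refl=0.000892·-1.000000=-0.0009; V=0.000000+0.000892+-0.000892=0.0000
k=10 src: inc=-0.000892, refl=-0.000892·0.142857=-0.0001; V=0.000892+-0.000892+-0.000127=-0.0001

0 0 source 2.1429
1 2 load 0.0000
2 4 source -0.3061
3 6 load 0.0000
4 8 source 0.0437
5 10 load 0.0000
6 12 source -0.0062
7 14 load 0.0000
8 16 source 0.0009
9 18 load 0.0000
10 20 source -0.0001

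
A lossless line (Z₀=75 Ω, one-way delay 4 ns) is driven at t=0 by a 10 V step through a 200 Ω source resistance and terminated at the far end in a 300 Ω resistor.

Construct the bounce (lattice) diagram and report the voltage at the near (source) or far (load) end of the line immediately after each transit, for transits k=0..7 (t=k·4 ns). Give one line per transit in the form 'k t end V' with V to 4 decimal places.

Γ_L=0.600000, Γ_S=0.454545; launch V₁=10·75/275=2.727273
k=0 src: V=2.7273
k=1 load: inc=2.727273, refl=2.727273·0.600000=1.6364; V=0.000000+2.727273+1.636364=4.3636
k=2 src: inc=1.636364, refl=1.636364·0.454545=0.7438; V=2.727273+1.636364+0.743802=5.1074
k=3 load: inc=0.743802, refl=0.743802·0.600000=0.4463; V=4.363636+0.743802+0.446281=5.5537
k=4 src: inc=0.446281, refl=0.446281·0.454545=0.2029; V=5.107438+0.446281+0.202855=5.7566
k=5 load: inc=0.202855, refl=0.202855·0.600000=0.1217; V=5.553719+0.202855+0.121713=5.8783
k=6 src: inc=0.121713, refl=0.121713·0.454545=0.0553; V=5.756574+0.121713+0.055324=5.9336
k=7 load: inc=0.055324, refl=0.055324·0.600000=0.0332; V=5.878287+0.055324+0.033194=5.9668

0 0 source 2.7273
1 4 load 4.3636
2 8 source 5.1074
3 12 load 5.5537
4 16 source 5.7566
5 20 load 5.8783
6 24 source 5.9336
7 28 load 5.9668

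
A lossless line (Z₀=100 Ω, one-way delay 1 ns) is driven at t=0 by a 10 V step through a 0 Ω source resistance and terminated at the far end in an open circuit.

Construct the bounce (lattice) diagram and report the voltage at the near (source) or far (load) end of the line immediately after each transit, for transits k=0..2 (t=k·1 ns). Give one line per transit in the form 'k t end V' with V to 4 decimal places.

0 0 source 10.0000
1 1 load 20.0000
2 2 source 10.0000

Γ_L=1.000000, Γ_S=-1.000000; launch V₁=10·100/100=10.000000
k=0 src: V=10.0000
k=1 load: inc=10.000000, refl=10.000000·1.000000=10.0000; V=0.000000+10.000000+10.000000=20.0000
k=2 src: inc=10.000000, refl=10.000000·-1.000000=-10.0000; V=10.000000+10.000000+-10.000000=10.0000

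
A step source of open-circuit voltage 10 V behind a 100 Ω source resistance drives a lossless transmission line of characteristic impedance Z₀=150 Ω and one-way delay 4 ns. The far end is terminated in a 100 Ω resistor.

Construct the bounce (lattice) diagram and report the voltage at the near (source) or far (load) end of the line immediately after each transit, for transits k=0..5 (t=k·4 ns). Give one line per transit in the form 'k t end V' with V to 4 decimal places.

Γ_L=-0.200000, Γ_S=-0.200000; launch V₁=10·150/250=6.000000
k=0 src: V=6.0000
k=1 load: inc=6.000000, refl=6.000000·-0.200000=-1.2000; V=0.000000+6.000000+-1.200000=4.8000
k=2 src: inc=-1.200000, refl=-1.200000·-0.200000=0.2400; V=6.000000+-1.200000+0.240000=5.0400
k=3 load: inc=0.240000, refl=0.240000·-0.200000=-0.0480; V=4.800000+0.240000+-0.048000=4.9920
k=4 src: inc=-0.048000, refl=-0.048000·-0.200000=0.0096; V=5.040000+-0.048000+0.009600=5.0016
k=5 load: inc=0.009600, refl=0.009600·-0.200000=-0.0019; V=4.992000+0.009600+-0.001920=4.9997

0 0 source 6.0000
1 4 load 4.8000
2 8 source 5.0400
3 12 load 4.9920
4 16 source 5.0016
5 20 load 4.9997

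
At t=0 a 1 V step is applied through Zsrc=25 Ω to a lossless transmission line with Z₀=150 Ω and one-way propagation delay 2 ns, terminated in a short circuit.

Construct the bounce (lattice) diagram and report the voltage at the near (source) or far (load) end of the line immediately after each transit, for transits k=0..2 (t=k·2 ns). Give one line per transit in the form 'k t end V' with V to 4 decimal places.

0 0 source 0.8571
1 2 load 0.0000
2 4 source 0.6122

Γ_L=-1.000000, Γ_S=-0.714286; launch V₁=1·150/175=0.857143
k=0 src: V=0.8571
k=1 load: inc=0.857143, refl=0.857143·-1.000000=-0.8571; V=0.000000+0.857143+-0.857143=0.0000
k=2 src: inc=-0.857143, refl=-0.857143·-0.714286=0.6122; V=0.857143+-0.857143+0.612245=0.6122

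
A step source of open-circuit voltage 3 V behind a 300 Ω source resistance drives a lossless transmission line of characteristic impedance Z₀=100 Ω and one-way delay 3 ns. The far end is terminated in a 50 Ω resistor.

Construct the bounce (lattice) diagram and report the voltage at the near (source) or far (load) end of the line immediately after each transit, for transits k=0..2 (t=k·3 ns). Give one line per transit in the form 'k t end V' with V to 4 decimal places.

Γ_L=-0.333333, Γ_S=0.500000; launch V₁=3·100/400=0.750000
k=0 src: V=0.7500
k=1 load: inc=0.750000, refl=0.750000·-0.333333=-0.2500; V=0.000000+0.750000+-0.250000=0.5000
k=2 src: inc=-0.250000, refl=-0.250000·0.500000=-0.1250; V=0.750000+-0.250000+-0.125000=0.3750

0 0 source 0.7500
1 3 load 0.5000
2 6 source 0.3750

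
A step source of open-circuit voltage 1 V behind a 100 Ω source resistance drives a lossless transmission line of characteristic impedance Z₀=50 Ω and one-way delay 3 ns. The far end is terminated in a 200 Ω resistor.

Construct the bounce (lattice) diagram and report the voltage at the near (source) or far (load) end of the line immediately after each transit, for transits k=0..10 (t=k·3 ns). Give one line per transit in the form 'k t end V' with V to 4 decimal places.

0 0 source 0.3333
1 3 load 0.5333
2 6 source 0.6000
3 9 load 0.6400
4 12 source 0.6533
5 15 load 0.6613
6 18 source 0.6640
7 21 load 0.6656
8 24 source 0.6661
9 27 load 0.6665
10 30 source 0.6666

Γ_L=0.600000, Γ_S=0.333333; launch V₁=1·50/150=0.333333
k=0 src: V=0.3333
k=1 load: inc=0.333333, refl=0.333333·0.600000=0.2000; V=0.000000+0.333333+0.200000=0.5333
k=2 src: inc=0.200000, refl=0.200000·0.333333=0.0667; V=0.333333+0.200000+0.066667=0.6000
k=3 load: inc=0.066667, refl=0.066667·0.600000=0.0400; V=0.533333+0.066667+0.040000=0.6400
k=4 src: inc=0.040000, refl=0.040000·0.333333=0.0133; V=0.600000+0.040000+0.013333=0.6533
k=5 load: inc=0.013333, refl=0.013333·0.600000=0.0080; V=0.640000+0.013333+0.008000=0.6613
k=6 src: inc=0.008000, refl=0.008000·0.333333=0.0027; V=0.653333+0.008000+0.002667=0.6640
k=7 load: inc=0.002667, refl=0.002667·0.600000=0.0016; V=0.661333+0.002667+0.001600=0.6656
k=8 src: inc=0.001600, refl=0.001600·0.333333=0.0005; V=0.664000+0.001600+0.000533=0.6661
k=9 load: inc=0.000533, refl=0.000533·0.600000=0.0003; V=0.665600+0.000533+0.000320=0.6665
k=10 src: inc=0.000320, refl=0.000320·0.333333=0.0001; V=0.666133+0.000320+0.000107=0.6666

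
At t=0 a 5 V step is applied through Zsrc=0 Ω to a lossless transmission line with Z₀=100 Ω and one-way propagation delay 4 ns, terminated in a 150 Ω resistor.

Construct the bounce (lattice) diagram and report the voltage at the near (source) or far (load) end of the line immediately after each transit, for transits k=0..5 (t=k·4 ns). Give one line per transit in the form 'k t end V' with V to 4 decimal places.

0 0 source 5.0000
1 4 load 6.0000
2 8 source 5.0000
3 12 load 4.8000
4 16 source 5.0000
5 20 load 5.0400

Γ_L=0.200000, Γ_S=-1.000000; launch V₁=5·100/100=5.000000
k=0 src: V=5.0000
k=1 load: inc=5.000000, refl=5.000000·0.200000=1.0000; V=0.000000+5.000000+1.000000=6.0000
k=2 src: inc=1.000000, refl=1.000000·-1.000000=-1.0000; V=5.000000+1.000000+-1.000000=5.0000
k=3 load: inc=-1.000000, refl=-1.000000·0.200000=-0.2000; V=6.000000+-1.000000+-0.200000=4.8000
k=4 src: inc=-0.200000, refl=-0.200000·-1.000000=0.2000; V=5.000000+-0.200000+0.200000=5.0000
k=5 load: inc=0.200000, refl=0.200000·0.200000=0.0400; V=4.800000+0.200000+0.040000=5.0400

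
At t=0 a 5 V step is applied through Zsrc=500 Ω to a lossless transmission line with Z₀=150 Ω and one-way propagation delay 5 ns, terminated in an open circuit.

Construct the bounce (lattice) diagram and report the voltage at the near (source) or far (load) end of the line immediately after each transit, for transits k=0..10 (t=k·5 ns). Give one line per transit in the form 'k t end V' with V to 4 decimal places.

Γ_L=1.000000, Γ_S=0.538462; launch V₁=5·150/650=1.153846
k=0 src: V=1.1538
k=1 load: inc=1.153846, refl=1.153846·1.000000=1.1538; V=0.000000+1.153846+1.153846=2.3077
k=2 src: inc=1.153846, refl=1.153846·0.538462=0.6213; V=1.153846+1.153846+0.621302=2.9290
k=3 load: inc=0.621302, refl=0.621302·1.000000=0.6213; V=2.307692+0.621302+0.621302=3.5503
k=4 src: inc=0.621302, refl=0.621302·0.538462=0.3345; V=2.928994+0.621302+0.334547=3.8848
k=5 load: inc=0.334547, refl=0.334547·1.000000=0.3345; V=3.550296+0.334547+0.334547=4.2194
k=6 src: inc=0.334547, refl=0.334547·0.538462=0.1801; V=3.884843+0.334547+0.180141=4.3995
k=7 load: inc=0.180141, refl=0.180141·1.000000=0.1801; V=4.219390+0.180141+0.180141=4.5797
k=8 src: inc=0.180141, refl=0.180141·0.538462=0.0970; V=4.399531+0.180141+0.096999=4.6767
k=9 load: inc=0.096999, refl=0.096999·1.000000=0.0970; V=4.579672+0.096999+0.096999=4.7737
k=10 src: inc=0.096999, refl=0.096999·0.538462=0.0522; V=4.676670+0.096999+0.052230=4.8259

0 0 source 1.1538
1 5 load 2.3077
2 10 source 2.9290
3 15 load 3.5503
4 20 source 3.8848
5 25 load 4.2194
6 30 source 4.3995
7 35 load 4.5797
8 40 source 4.6767
9 45 load 4.7737
10 50 source 4.8259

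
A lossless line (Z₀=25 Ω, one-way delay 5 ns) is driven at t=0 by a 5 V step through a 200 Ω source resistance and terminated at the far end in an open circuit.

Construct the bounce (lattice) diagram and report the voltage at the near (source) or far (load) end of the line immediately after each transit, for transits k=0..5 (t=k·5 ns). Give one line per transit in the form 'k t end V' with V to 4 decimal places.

Γ_L=1.000000, Γ_S=0.777778; launch V₁=5·25/225=0.555556
k=0 src: V=0.5556
k=1 load: inc=0.555556, refl=0.555556·1.000000=0.5556; V=0.000000+0.555556+0.555556=1.1111
k=2 src: inc=0.555556, refl=0.555556·0.777778=0.4321; V=0.555556+0.555556+0.432099=1.5432
k=3 load: inc=0.432099, refl=0.432099·1.000000=0.4321; V=1.111111+0.432099+0.432099=1.9753
k=4 src: inc=0.432099, refl=0.432099·0.777778=0.3361; V=1.543210+0.432099+0.336077=2.3114
k=5 load: inc=0.336077, refl=0.336077·1.000000=0.3361; V=1.975309+0.336077+0.336077=2.6475

0 0 source 0.5556
1 5 load 1.1111
2 10 source 1.5432
3 15 load 1.9753
4 20 source 2.3114
5 25 load 2.6475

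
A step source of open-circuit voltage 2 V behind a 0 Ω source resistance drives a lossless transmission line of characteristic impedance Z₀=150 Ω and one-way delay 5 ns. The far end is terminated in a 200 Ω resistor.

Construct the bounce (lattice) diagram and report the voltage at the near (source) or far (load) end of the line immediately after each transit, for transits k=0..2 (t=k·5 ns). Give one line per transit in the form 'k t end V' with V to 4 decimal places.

0 0 source 2.0000
1 5 load 2.2857
2 10 source 2.0000

Γ_L=0.142857, Γ_S=-1.000000; launch V₁=2·150/150=2.000000
k=0 src: V=2.0000
k=1 load: inc=2.000000, refl=2.000000·0.142857=0.2857; V=0.000000+2.000000+0.285714=2.2857
k=2 src: inc=0.285714, refl=0.285714·-1.000000=-0.2857; V=2.000000+0.285714+-0.285714=2.0000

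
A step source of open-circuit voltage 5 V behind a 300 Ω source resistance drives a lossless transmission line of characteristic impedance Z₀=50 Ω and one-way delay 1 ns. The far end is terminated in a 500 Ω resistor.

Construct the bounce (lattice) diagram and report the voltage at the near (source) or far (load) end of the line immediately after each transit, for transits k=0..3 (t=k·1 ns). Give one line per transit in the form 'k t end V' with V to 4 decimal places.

Γ_L=0.818182, Γ_S=0.714286; launch V₁=5·50/350=0.714286
k=0 src: V=0.7143
k=1 load: inc=0.714286, refl=0.714286·0.818182=0.5844; V=0.000000+0.714286+0.584416=1.2987
k=2 src: inc=0.584416, refl=0.584416·0.714286=0.4174; V=0.714286+0.584416+0.417440=1.7161
k=3 load: inc=0.417440, refl=0.417440·0.818182=0.3415; V=1.298701+0.417440+0.341542=2.0577

0 0 source 0.7143
1 1 load 1.2987
2 2 source 1.7161
3 3 load 2.0577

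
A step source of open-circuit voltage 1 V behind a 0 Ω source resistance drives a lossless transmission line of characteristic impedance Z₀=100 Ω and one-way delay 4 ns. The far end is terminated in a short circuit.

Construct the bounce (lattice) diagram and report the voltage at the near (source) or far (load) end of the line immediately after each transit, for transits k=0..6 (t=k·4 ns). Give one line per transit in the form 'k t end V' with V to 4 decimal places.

Γ_L=-1.000000, Γ_S=-1.000000; launch V₁=1·100/100=1.000000
k=0 src: V=1.0000
k=1 load: inc=1.000000, refl=1.000000·-1.000000=-1.0000; V=0.000000+1.000000+-1.000000=0.0000
k=2 src: inc=-1.000000, refl=-1.000000·-1.000000=1.0000; V=1.000000+-1.000000+1.000000=1.0000
k=3 load: inc=1.000000, refl=1.000000·-1.000000=-1.0000; V=0.000000+1.000000+-1.000000=0.0000
k=4 src: inc=-1.000000, refl=-1.000000·-1.000000=1.0000; V=1.000000+-1.000000+1.000000=1.0000
k=5 load: inc=1.000000, refl=1.000000·-1.000000=-1.0000; V=0.000000+1.000000+-1.000000=0.0000
k=6 src: inc=-1.000000, refl=-1.000000·-1.000000=1.0000; V=1.000000+-1.000000+1.000000=1.0000

0 0 source 1.0000
1 4 load 0.0000
2 8 source 1.0000
3 12 load 0.0000
4 16 source 1.0000
5 20 load 0.0000
6 24 source 1.0000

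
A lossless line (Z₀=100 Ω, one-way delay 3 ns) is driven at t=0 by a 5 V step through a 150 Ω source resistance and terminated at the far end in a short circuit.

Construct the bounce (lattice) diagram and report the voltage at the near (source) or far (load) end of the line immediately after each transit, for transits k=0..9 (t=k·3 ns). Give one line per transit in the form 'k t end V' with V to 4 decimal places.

Γ_L=-1.000000, Γ_S=0.200000; launch V₁=5·100/250=2.000000
k=0 src: V=2.0000
k=1 load: inc=2.000000, refl=2.000000·-1.000000=-2.0000; V=0.000000+2.000000+-2.000000=0.0000
k=2 src: inc=-2.000000, refl=-2.000000·0.200000=-0.4000; V=2.000000+-2.000000+-0.400000=-0.4000
k=3 load: inc=-0.400000, refl=-0.400000·-1.000000=0.4000; V=0.000000+-0.400000+0.400000=0.0000
k=4 src: inc=0.400000, refl=0.400000·0.200000=0.0800; V=-0.400000+0.400000+0.080000=0.0800
k=5 load: inc=0.080000, refl=0.080000·-1.000000=-0.0800; V=0.000000+0.080000+-0.080000=0.0000
k=6 src: inc=-0.080000, refl=-0.080000·0.200000=-0.0160; V=0.080000+-0.080000+-0.016000=-0.0160
k=7 load: inc=-0.016000, refl=-0.016000·-1.000000=0.0160; V=0.000000+-0.016000+0.016000=0.0000
k=8 src: inc=0.016000, refl=0.016000·0.200000=0.0032; V=-0.016000+0.016000+0.003200=0.0032
k=9 load: inc=0.003200, refl=0.003200·-1.000000=-0.0032; V=0.000000+0.003200+-0.003200=0.0000

0 0 source 2.0000
1 3 load 0.0000
2 6 source -0.4000
3 9 load 0.0000
4 12 source 0.0800
5 15 load 0.0000
6 18 source -0.0160
7 21 load 0.0000
8 24 source 0.0032
9 27 load 0.0000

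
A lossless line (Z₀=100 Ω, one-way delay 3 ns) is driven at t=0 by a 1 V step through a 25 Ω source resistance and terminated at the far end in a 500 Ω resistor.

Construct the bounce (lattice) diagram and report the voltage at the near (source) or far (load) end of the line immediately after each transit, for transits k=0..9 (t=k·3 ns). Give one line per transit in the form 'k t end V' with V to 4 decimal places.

Γ_L=0.666667, Γ_S=-0.600000; launch V₁=1·100/125=0.800000
k=0 src: V=0.8000
k=1 load: inc=0.800000, refl=0.800000·0.666667=0.5333; V=0.000000+0.800000+0.533333=1.3333
k=2 src: inc=0.533333, refl=0.533333·-0.600000=-0.3200; V=0.800000+0.533333+-0.320000=1.0133
k=3 load: inc=-0.320000, refl=-0.320000·0.666667=-0.2133; V=1.333333+-0.320000+-0.213333=0.8000
k=4 src: inc=-0.213333, refl=-0.213333·-0.600000=0.1280; V=1.013333+-0.213333+0.128000=0.9280
k=5 load: inc=0.128000, refl=0.128000·0.666667=0.0853; V=0.800000+0.128000+0.085333=1.0133
k=6 src: inc=0.085333, refl=0.085333·-0.600000=-0.0512; V=0.928000+0.085333+-0.051200=0.9621
k=7 load: inc=-0.051200, refl=-0.051200·0.666667=-0.0341; V=1.013333+-0.051200+-0.034133=0.9280
k=8 src: inc=-0.034133, refl=-0.034133·-0.600000=0.0205; V=0.962133+-0.034133+0.020480=0.9485
k=9 load: inc=0.020480, refl=0.020480·0.666667=0.0137; V=0.928000+0.020480+0.013653=0.9621

0 0 source 0.8000
1 3 load 1.3333
2 6 source 1.0133
3 9 load 0.8000
4 12 source 0.9280
5 15 load 1.0133
6 18 source 0.9621
7 21 load 0.9280
8 24 source 0.9485
9 27 load 0.9621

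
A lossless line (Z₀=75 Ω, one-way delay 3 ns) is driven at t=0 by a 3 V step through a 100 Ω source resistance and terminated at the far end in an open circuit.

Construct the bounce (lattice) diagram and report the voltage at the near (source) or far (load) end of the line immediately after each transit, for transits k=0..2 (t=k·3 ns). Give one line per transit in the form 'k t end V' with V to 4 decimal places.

0 0 source 1.2857
1 3 load 2.5714
2 6 source 2.7551

Γ_L=1.000000, Γ_S=0.142857; launch V₁=3·75/175=1.285714
k=0 src: V=1.2857
k=1 load: inc=1.285714, refl=1.285714·1.000000=1.2857; V=0.000000+1.285714+1.285714=2.5714
k=2 src: inc=1.285714, refl=1.285714·0.142857=0.1837; V=1.285714+1.285714+0.183673=2.7551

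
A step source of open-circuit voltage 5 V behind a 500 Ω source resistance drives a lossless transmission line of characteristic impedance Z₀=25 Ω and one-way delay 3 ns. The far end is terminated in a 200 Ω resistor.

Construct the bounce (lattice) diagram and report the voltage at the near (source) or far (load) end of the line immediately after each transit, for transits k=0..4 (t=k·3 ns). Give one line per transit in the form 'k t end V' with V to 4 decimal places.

0 0 source 0.2381
1 3 load 0.4233
2 6 source 0.5908
3 9 load 0.7211
4 12 source 0.8390

Γ_L=0.777778, Γ_S=0.904762; launch V₁=5·25/525=0.238095
k=0 src: V=0.2381
k=1 load: inc=0.238095, refl=0.238095·0.777778=0.1852; V=0.000000+0.238095+0.185185=0.4233
k=2 src: inc=0.185185, refl=0.185185·0.904762=0.1675; V=0.238095+0.185185+0.167549=0.5908
k=3 load: inc=0.167549, refl=0.167549·0.777778=0.1303; V=0.423280+0.167549+0.130316=0.7211
k=4 src: inc=0.130316, refl=0.130316·0.904762=0.1179; V=0.590829+0.130316+0.117905=0.8390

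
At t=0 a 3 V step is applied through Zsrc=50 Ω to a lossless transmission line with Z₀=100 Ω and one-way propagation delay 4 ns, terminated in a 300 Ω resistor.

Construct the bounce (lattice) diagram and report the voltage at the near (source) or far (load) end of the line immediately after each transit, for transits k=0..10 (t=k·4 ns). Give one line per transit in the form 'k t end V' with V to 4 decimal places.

Γ_L=0.500000, Γ_S=-0.333333; launch V₁=3·100/150=2.000000
k=0 src: V=2.0000
k=1 load: inc=2.000000, refl=2.000000·0.500000=1.0000; V=0.000000+2.000000+1.000000=3.0000
k=2 src: inc=1.000000, refl=1.000000·-0.333333=-0.3333; V=2.000000+1.000000+-0.333333=2.6667
k=3 load: inc=-0.333333, refl=-0.333333·0.500000=-0.1667; V=3.000000+-0.333333+-0.166667=2.5000
k=4 src: inc=-0.166667, refl=-0.166667·-0.333333=0.0556; V=2.666667+-0.166667+0.055556=2.5556
k=5 load: inc=0.055556, refl=0.055556·0.500000=0.0278; V=2.500000+0.055556+0.027778=2.5833
k=6 src: inc=0.027778, refl=0.027778·-0.333333=-0.0093; V=2.555556+0.027778+-0.009259=2.5741
k=7 load: inc=-0.009259, refl=-0.009259·0.500000=-0.0046; V=2.583333+-0.009259+-0.004630=2.5694
k=8 src: inc=-0.004630, refl=-0.004630·-0.333333=0.0015; V=2.574074+-0.004630+0.001543=2.5710
k=9 load: inc=0.001543, refl=0.001543·0.500000=0.0008; V=2.569444+0.001543+0.000772=2.5718
k=10 src: inc=0.000772, refl=0.000772·-0.333333=-0.0003; V=2.570988+0.000772+-0.000257=2.5715

0 0 source 2.0000
1 4 load 3.0000
2 8 source 2.6667
3 12 load 2.5000
4 16 source 2.5556
5 20 load 2.5833
6 24 source 2.5741
7 28 load 2.5694
8 32 source 2.5710
9 36 load 2.5718
10 40 source 2.5715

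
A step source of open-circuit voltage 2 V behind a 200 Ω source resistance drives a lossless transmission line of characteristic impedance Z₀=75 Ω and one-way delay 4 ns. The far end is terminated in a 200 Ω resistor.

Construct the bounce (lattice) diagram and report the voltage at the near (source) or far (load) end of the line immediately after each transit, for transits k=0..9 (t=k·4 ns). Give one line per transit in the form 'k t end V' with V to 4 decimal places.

Γ_L=0.454545, Γ_S=0.454545; launch V₁=2·75/275=0.545455
k=0 src: V=0.5455
k=1 load: inc=0.545455, refl=0.545455·0.454545=0.2479; V=0.000000+0.545455+0.247934=0.7934
k=2 src: inc=0.247934, refl=0.247934·0.454545=0.1127; V=0.545455+0.247934+0.112697=0.9061
k=3 load: inc=0.112697, refl=0.112697·0.454545=0.0512; V=0.793388+0.112697+0.051226=0.9573
k=4 src: inc=0.051226, refl=0.051226·0.454545=0.0233; V=0.906086+0.051226+0.023285=0.9806
k=5 load: inc=0.023285, refl=0.023285·0.454545=0.0106; V=0.957312+0.023285+0.010584=0.9912
k=6 src: inc=0.010584, refl=0.010584·0.454545=0.0048; V=0.980596+0.010584+0.004811=0.9960
k=7 load: inc=0.004811, refl=0.004811·0.454545=0.0022; V=0.991180+0.004811+0.002187=0.9982
k=8 src: inc=0.002187, refl=0.002187·0.454545=0.0010; V=0.995991+0.002187+0.000994=0.9992
k=9 load: inc=0.000994, refl=0.000994·0.454545=0.0005; V=0.998178+0.000994+0.000452=0.9996

0 0 source 0.5455
1 4 load 0.7934
2 8 source 0.9061
3 12 load 0.9573
4 16 source 0.9806
5 20 load 0.9912
6 24 source 0.9960
7 28 load 0.9982
8 32 source 0.9992
9 36 load 0.9996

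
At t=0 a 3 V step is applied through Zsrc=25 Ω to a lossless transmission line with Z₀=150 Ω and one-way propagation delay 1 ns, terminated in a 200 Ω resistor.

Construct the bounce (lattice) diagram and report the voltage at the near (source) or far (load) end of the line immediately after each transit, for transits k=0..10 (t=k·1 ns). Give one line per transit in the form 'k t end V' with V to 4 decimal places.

0 0 source 2.5714
1 1 load 2.9388
2 2 source 2.6764
3 3 load 2.6389
4 4 source 2.6657
5 5 load 2.6695
6 6 source 2.6668
7 7 load 2.6664
8 8 source 2.6667
9 9 load 2.6667
10 10 source 2.6667

Γ_L=0.142857, Γ_S=-0.714286; launch V₁=3·150/175=2.571429
k=0 src: V=2.5714
k=1 load: inc=2.571429, refl=2.571429·0.142857=0.3673; V=0.000000+2.571429+0.367347=2.9388
k=2 src: inc=0.367347, refl=0.367347·-0.714286=-0.2624; V=2.571429+0.367347+-0.262391=2.6764
k=3 load: inc=-0.262391, refl=-0.262391·0.142857=-0.0375; V=2.938776+-0.262391+-0.037484=2.6389
k=4 src: inc=-0.037484, refl=-0.037484·-0.714286=0.0268; V=2.676385+-0.037484+0.026775=2.6657
k=5 load: inc=0.026775, refl=0.026775·0.142857=0.0038; V=2.638900+0.026775+0.003825=2.6695
k=6 src: inc=0.003825, refl=0.003825·-0.714286=-0.0027; V=2.665675+0.003825+-0.002732=2.6668
k=7 load: inc=-0.002732, refl=-0.002732·0.142857=-0.0004; V=2.669500+-0.002732+-0.000390=2.6664
k=8 src: inc=-0.000390, refl=-0.000390·-0.714286=0.0003; V=2.666768+-0.000390+0.000279=2.6667
k=9 load: inc=0.000279, refl=0.000279·0.142857=0.0000; V=2.666378+0.000279+0.000040=2.6667
k=10 src: inc=0.000040, refl=0.000040·-0.714286=-0.0000; V=2.666656+0.000040+-0.000028=2.6667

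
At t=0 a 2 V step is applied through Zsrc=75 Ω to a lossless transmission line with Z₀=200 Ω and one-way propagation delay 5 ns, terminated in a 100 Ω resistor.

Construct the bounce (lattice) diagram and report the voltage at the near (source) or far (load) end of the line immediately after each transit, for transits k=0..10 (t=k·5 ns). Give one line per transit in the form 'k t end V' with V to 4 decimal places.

0 0 source 1.4545
1 5 load 0.9697
2 10 source 1.1901
3 15 load 1.1166
4 20 source 1.1500
5 25 load 1.1389
6 30 source 1.1439
7 35 load 1.1423
8 40 source 1.1430
9 45 load 1.1428
10 50 source 1.1429

Γ_L=-0.333333, Γ_S=-0.454545; launch V₁=2·200/275=1.454545
k=0 src: V=1.4545
k=1 load: inc=1.454545, refl=1.454545·-0.333333=-0.4848; V=0.000000+1.454545+-0.484848=0.9697
k=2 src: inc=-0.484848, refl=-0.484848·-0.454545=0.2204; V=1.454545+-0.484848+0.220386=1.1901
k=3 load: inc=0.220386, refl=0.220386·-0.333333=-0.0735; V=0.969697+0.220386+-0.073462=1.1166
k=4 src: inc=-0.073462, refl=-0.073462·-0.454545=0.0334; V=1.190083+-0.073462+0.033392=1.1500
k=5 load: inc=0.033392, refl=0.033392·-0.333333=-0.0111; V=1.116621+0.033392+-0.011131=1.1389
k=6 src: inc=-0.011131, refl=-0.011131·-0.454545=0.0051; V=1.150013+-0.011131+0.005059=1.1439
k=7 load: inc=0.005059, refl=0.005059·-0.333333=-0.0017; V=1.138882+0.005059+-0.001686=1.1423
k=8 src: inc=-0.001686, refl=-0.001686·-0.454545=0.0008; V=1.143941+-0.001686+0.000767=1.1430
k=9 load: inc=0.000767, refl=0.000767·-0.333333=-0.0003; V=1.142255+0.000767+-0.000256=1.1428
k=10 src: inc=-0.000256, refl=-0.000256·-0.454545=0.0001; V=1.143021+-0.000256+0.000116=1.1429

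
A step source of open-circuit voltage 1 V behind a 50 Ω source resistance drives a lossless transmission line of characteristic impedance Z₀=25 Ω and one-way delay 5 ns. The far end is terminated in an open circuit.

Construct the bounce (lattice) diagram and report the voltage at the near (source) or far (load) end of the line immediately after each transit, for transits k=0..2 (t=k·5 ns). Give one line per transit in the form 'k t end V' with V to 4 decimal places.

0 0 source 0.3333
1 5 load 0.6667
2 10 source 0.7778

Γ_L=1.000000, Γ_S=0.333333; launch V₁=1·25/75=0.333333
k=0 src: V=0.3333
k=1 load: inc=0.333333, refl=0.333333·1.000000=0.3333; V=0.000000+0.333333+0.333333=0.6667
k=2 src: inc=0.333333, refl=0.333333·0.333333=0.1111; V=0.333333+0.333333+0.111111=0.7778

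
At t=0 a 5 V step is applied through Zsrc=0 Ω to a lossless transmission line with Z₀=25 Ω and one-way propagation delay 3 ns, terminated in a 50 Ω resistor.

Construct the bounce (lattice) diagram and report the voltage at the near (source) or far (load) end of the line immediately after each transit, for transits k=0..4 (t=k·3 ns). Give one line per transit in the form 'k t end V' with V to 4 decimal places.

0 0 source 5.0000
1 3 load 6.6667
2 6 source 5.0000
3 9 load 4.4444
4 12 source 5.0000

Γ_L=0.333333, Γ_S=-1.000000; launch V₁=5·25/25=5.000000
k=0 src: V=5.0000
k=1 load: inc=5.000000, refl=5.000000·0.333333=1.6667; V=0.000000+5.000000+1.666667=6.6667
k=2 src: inc=1.666667, refl=1.666667·-1.000000=-1.6667; V=5.000000+1.666667+-1.666667=5.0000
k=3 load: inc=-1.666667, refl=-1.666667·0.333333=-0.5556; V=6.666667+-1.666667+-0.555556=4.4444
k=4 src: inc=-0.555556, refl=-0.555556·-1.000000=0.5556; V=5.000000+-0.555556+0.555556=5.0000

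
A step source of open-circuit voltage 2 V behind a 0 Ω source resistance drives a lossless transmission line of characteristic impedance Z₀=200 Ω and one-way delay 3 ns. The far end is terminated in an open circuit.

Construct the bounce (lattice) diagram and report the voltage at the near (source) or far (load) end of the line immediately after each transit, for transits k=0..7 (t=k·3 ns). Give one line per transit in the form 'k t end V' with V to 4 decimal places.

Γ_L=1.000000, Γ_S=-1.000000; launch V₁=2·200/200=2.000000
k=0 src: V=2.0000
k=1 load: inc=2.000000, refl=2.000000·1.000000=2.0000; V=0.000000+2.000000+2.000000=4.0000
k=2 src: inc=2.000000, refl=2.000000·-1.000000=-2.0000; V=2.000000+2.000000+-2.000000=2.0000
k=3 load: inc=-2.000000, refl=-2.000000·1.000000=-2.0000; V=4.000000+-2.000000+-2.000000=0.0000
k=4 src: inc=-2.000000, refl=-2.000000·-1.000000=2.0000; V=2.000000+-2.000000+2.000000=2.0000
k=5 load: inc=2.000000, refl=2.000000·1.000000=2.0000; V=0.000000+2.000000+2.000000=4.0000
k=6 src: inc=2.000000, refl=2.000000·-1.000000=-2.0000; V=2.000000+2.000000+-2.000000=2.0000
k=7 load: inc=-2.000000, refl=-2.000000·1.000000=-2.0000; V=4.000000+-2.000000+-2.000000=0.0000

0 0 source 2.0000
1 3 load 4.0000
2 6 source 2.0000
3 9 load 0.0000
4 12 source 2.0000
5 15 load 4.0000
6 18 source 2.0000
7 21 load 0.0000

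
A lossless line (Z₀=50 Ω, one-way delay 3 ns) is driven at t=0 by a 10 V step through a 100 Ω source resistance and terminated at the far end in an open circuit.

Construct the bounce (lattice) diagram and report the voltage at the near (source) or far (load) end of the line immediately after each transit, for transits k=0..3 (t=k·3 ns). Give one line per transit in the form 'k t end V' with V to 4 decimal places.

0 0 source 3.3333
1 3 load 6.6667
2 6 source 7.7778
3 9 load 8.8889

Γ_L=1.000000, Γ_S=0.333333; launch V₁=10·50/150=3.333333
k=0 src: V=3.3333
k=1 load: inc=3.333333, refl=3.333333·1.000000=3.3333; V=0.000000+3.333333+3.333333=6.6667
k=2 src: inc=3.333333, refl=3.333333·0.333333=1.1111; V=3.333333+3.333333+1.111111=7.7778
k=3 load: inc=1.111111, refl=1.111111·1.000000=1.1111; V=6.666667+1.111111+1.111111=8.8889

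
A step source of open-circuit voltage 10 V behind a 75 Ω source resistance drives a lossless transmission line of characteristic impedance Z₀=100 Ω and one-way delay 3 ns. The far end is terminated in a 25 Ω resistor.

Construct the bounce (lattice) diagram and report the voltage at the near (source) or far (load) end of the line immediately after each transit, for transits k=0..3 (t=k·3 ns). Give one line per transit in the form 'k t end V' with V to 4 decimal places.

Γ_L=-0.600000, Γ_S=-0.142857; launch V₁=10·100/175=5.714286
k=0 src: V=5.7143
k=1 load: inc=5.714286, refl=5.714286·-0.600000=-3.4286; V=0.000000+5.714286+-3.428571=2.2857
k=2 src: inc=-3.428571, refl=-3.428571·-0.142857=0.4898; V=5.714286+-3.428571+0.489796=2.7755
k=3 load: inc=0.489796, refl=0.489796·-0.600000=-0.2939; V=2.285714+0.489796+-0.293878=2.4816

0 0 source 5.7143
1 3 load 2.2857
2 6 source 2.7755
3 9 load 2.4816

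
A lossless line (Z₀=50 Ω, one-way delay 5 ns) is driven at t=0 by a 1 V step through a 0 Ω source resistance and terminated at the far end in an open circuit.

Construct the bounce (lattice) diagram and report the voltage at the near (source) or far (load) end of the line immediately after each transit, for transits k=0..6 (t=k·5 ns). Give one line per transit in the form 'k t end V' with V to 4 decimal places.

Γ_L=1.000000, Γ_S=-1.000000; launch V₁=1·50/50=1.000000
k=0 src: V=1.0000
k=1 load: inc=1.000000, refl=1.000000·1.000000=1.0000; V=0.000000+1.000000+1.000000=2.0000
k=2 src: inc=1.000000, refl=1.000000·-1.000000=-1.0000; V=1.000000+1.000000+-1.000000=1.0000
k=3 load: inc=-1.000000, refl=-1.000000·1.000000=-1.0000; V=2.000000+-1.000000+-1.000000=0.0000
k=4 src: inc=-1.000000, refl=-1.000000·-1.000000=1.0000; V=1.000000+-1.000000+1.000000=1.0000
k=5 load: inc=1.000000, refl=1.000000·1.000000=1.0000; V=0.000000+1.000000+1.000000=2.0000
k=6 src: inc=1.000000, refl=1.000000·-1.000000=-1.0000; V=1.000000+1.000000+-1.000000=1.0000

0 0 source 1.0000
1 5 load 2.0000
2 10 source 1.0000
3 15 load 0.0000
4 20 source 1.0000
5 25 load 2.0000
6 30 source 1.0000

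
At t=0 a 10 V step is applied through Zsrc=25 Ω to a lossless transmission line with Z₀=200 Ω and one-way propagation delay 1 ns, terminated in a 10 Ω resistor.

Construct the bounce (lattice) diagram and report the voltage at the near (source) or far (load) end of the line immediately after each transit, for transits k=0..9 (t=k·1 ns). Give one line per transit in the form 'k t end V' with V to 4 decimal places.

Γ_L=-0.904762, Γ_S=-0.777778; launch V₁=10·200/225=8.888889
k=0 src: V=8.8889
k=1 load: inc=8.888889, refl=8.888889·-0.904762=-8.0423; V=0.000000+8.888889+-8.042328=0.8466
k=2 src: inc=-8.042328, refl=-8.042328·-0.777778=6.2551; V=8.888889+-8.042328+6.255144=7.1017
k=3 load: inc=6.255144, refl=6.255144·-0.904762=-5.6594; V=0.846561+6.255144+-5.659416=1.4423
k=4 src: inc=-5.659416, refl=-5.659416·-0.777778=4.4018; V=7.101705+-5.659416+4.401768=5.8441
k=5 load: inc=4.401768, refl=4.401768·-0.904762=-3.9826; V=1.442289+4.401768+-3.982552=1.8615
k=6 src: inc=-3.982552, refl=-3.982552·-0.777778=3.0975; V=5.844057+-3.982552+3.097540=4.9590
k=7 load: inc=3.097540, refl=3.097540·-0.904762=-2.8025; V=1.861505+3.097540+-2.802537=2.1565
k=8 src: inc=-2.802537, refl=-2.802537·-0.777778=2.1798; V=4.959045+-2.802537+2.179751=4.3363
k=9 load: inc=2.179751, refl=2.179751·-0.904762=-1.9722; V=2.156509+2.179751+-1.972155=2.3641

0 0 source 8.8889
1 1 load 0.8466
2 2 source 7.1017
3 3 load 1.4423
4 4 source 5.8441
5 5 load 1.8615
6 6 source 4.9590
7 7 load 2.1565
8 8 source 4.3363
9 9 load 2.3641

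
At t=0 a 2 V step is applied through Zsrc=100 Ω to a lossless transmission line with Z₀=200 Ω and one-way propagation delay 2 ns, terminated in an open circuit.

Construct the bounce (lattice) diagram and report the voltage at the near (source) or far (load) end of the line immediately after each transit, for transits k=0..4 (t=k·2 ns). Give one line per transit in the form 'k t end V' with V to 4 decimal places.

0 0 source 1.3333
1 2 load 2.6667
2 4 source 2.2222
3 6 load 1.7778
4 8 source 1.9259

Γ_L=1.000000, Γ_S=-0.333333; launch V₁=2·200/300=1.333333
k=0 src: V=1.3333
k=1 load: inc=1.333333, refl=1.333333·1.000000=1.3333; V=0.000000+1.333333+1.333333=2.6667
k=2 src: inc=1.333333, refl=1.333333·-0.333333=-0.4444; V=1.333333+1.333333+-0.444444=2.2222
k=3 load: inc=-0.444444, refl=-0.444444·1.000000=-0.4444; V=2.666667+-0.444444+-0.444444=1.7778
k=4 src: inc=-0.444444, refl=-0.444444·-0.333333=0.1481; V=2.222222+-0.444444+0.148148=1.9259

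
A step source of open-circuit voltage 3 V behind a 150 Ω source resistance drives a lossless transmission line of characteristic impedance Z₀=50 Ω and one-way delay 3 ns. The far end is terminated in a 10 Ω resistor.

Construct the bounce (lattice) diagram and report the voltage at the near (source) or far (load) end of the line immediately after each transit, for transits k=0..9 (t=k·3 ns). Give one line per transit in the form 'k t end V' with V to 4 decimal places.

0 0 source 0.7500
1 3 load 0.2500
2 6 source 0.0000
3 9 load 0.1667
4 12 source 0.2500
5 15 load 0.1944
6 18 source 0.1667
7 21 load 0.1852
8 24 source 0.1944
9 27 load 0.1883

Γ_L=-0.666667, Γ_S=0.500000; launch V₁=3·50/200=0.750000
k=0 src: V=0.7500
k=1 load: inc=0.750000, refl=0.750000·-0.666667=-0.5000; V=0.000000+0.750000+-0.500000=0.2500
k=2 src: inc=-0.500000, refl=-0.500000·0.500000=-0.2500; V=0.750000+-0.500000+-0.250000=0.0000
k=3 load: inc=-0.250000, refl=-0.250000·-0.666667=0.1667; V=0.250000+-0.250000+0.166667=0.1667
k=4 src: inc=0.166667, refl=0.166667·0.500000=0.0833; V=0.000000+0.166667+0.083333=0.2500
k=5 load: inc=0.083333, refl=0.083333·-0.666667=-0.0556; V=0.166667+0.083333+-0.055556=0.1944
k=6 src: inc=-0.055556, refl=-0.055556·0.500000=-0.0278; V=0.250000+-0.055556+-0.027778=0.1667
k=7 load: inc=-0.027778, refl=-0.027778·-0.666667=0.0185; V=0.194444+-0.027778+0.018519=0.1852
k=8 src: inc=0.018519, refl=0.018519·0.500000=0.0093; V=0.166667+0.018519+0.009259=0.1944
k=9 load: inc=0.009259, refl=0.009259·-0.666667=-0.0062; V=0.185185+0.009259+-0.006173=0.1883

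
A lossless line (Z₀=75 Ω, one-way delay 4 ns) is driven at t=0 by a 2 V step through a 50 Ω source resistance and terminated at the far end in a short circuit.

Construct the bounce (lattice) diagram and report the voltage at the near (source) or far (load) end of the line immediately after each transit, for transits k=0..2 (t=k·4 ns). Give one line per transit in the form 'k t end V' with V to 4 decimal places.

0 0 source 1.2000
1 4 load 0.0000
2 8 source 0.2400

Γ_L=-1.000000, Γ_S=-0.200000; launch V₁=2·75/125=1.200000
k=0 src: V=1.2000
k=1 load: inc=1.200000, refl=1.200000·-1.000000=-1.2000; V=0.000000+1.200000+-1.200000=0.0000
k=2 src: inc=-1.200000, refl=-1.200000·-0.200000=0.2400; V=1.200000+-1.200000+0.240000=0.2400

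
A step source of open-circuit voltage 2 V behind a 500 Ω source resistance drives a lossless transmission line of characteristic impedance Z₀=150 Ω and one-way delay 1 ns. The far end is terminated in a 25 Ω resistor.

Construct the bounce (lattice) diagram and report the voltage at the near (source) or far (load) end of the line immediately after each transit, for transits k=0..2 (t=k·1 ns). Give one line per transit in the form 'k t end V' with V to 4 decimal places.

Γ_L=-0.714286, Γ_S=0.538462; launch V₁=2·150/650=0.461538
k=0 src: V=0.4615
k=1 load: inc=0.461538, refl=0.461538·-0.714286=-0.3297; V=0.000000+0.461538+-0.329670=0.1319
k=2 src: inc=-0.329670, refl=-0.329670·0.538462=-0.1775; V=0.461538+-0.329670+-0.177515=-0.0456

0 0 source 0.4615
1 1 load 0.1319
2 2 source -0.0456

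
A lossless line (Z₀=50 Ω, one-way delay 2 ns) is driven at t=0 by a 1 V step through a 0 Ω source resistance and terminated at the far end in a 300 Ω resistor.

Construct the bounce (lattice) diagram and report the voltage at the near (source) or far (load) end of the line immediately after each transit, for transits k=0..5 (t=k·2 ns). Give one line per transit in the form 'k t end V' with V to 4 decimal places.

0 0 source 1.0000
1 2 load 1.7143
2 4 source 1.0000
3 6 load 0.4898
4 8 source 1.0000
5 10 load 1.3644

Γ_L=0.714286, Γ_S=-1.000000; launch V₁=1·50/50=1.000000
k=0 src: V=1.0000
k=1 load: inc=1.000000, refl=1.000000·0.714286=0.7143; V=0.000000+1.000000+0.714286=1.7143
k=2 src: inc=0.714286, refl=0.714286·-1.000000=-0.7143; V=1.000000+0.714286+-0.714286=1.0000
k=3 load: inc=-0.714286, refl=-0.714286·0.714286=-0.5102; V=1.714286+-0.714286+-0.510204=0.4898
k=4 src: inc=-0.510204, refl=-0.510204·-1.000000=0.5102; V=1.000000+-0.510204+0.510204=1.0000
k=5 load: inc=0.510204, refl=0.510204·0.714286=0.3644; V=0.489796+0.510204+0.364431=1.3644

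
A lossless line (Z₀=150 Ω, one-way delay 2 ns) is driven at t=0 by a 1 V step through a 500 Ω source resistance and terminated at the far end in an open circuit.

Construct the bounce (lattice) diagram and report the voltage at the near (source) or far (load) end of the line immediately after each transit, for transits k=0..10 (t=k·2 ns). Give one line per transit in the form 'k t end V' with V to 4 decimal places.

0 0 source 0.2308
1 2 load 0.4615
2 4 source 0.5858
3 6 load 0.7101
4 8 source 0.7770
5 10 load 0.8439
6 12 source 0.8799
7 14 load 0.9159
8 16 source 0.9353
9 18 load 0.9547
10 20 source 0.9652

Γ_L=1.000000, Γ_S=0.538462; launch V₁=1·150/650=0.230769
k=0 src: V=0.2308
k=1 load: inc=0.230769, refl=0.230769·1.000000=0.2308; V=0.000000+0.230769+0.230769=0.4615
k=2 src: inc=0.230769, refl=0.230769·0.538462=0.1243; V=0.230769+0.230769+0.124260=0.5858
k=3 load: inc=0.124260, refl=0.124260·1.000000=0.1243; V=0.461538+0.124260+0.124260=0.7101
k=4 src: inc=0.124260, refl=0.124260·0.538462=0.0669; V=0.585799+0.124260+0.066909=0.7770
k=5 load: inc=0.066909, refl=0.066909·1.000000=0.0669; V=0.710059+0.066909+0.066909=0.8439
k=6 src: inc=0.066909, refl=0.066909·0.538462=0.0360; V=0.776969+0.066909+0.036028=0.8799
k=7 load: inc=0.036028, refl=0.036028·1.000000=0.0360; V=0.843878+0.036028+0.036028=0.9159
k=8 src: inc=0.036028, refl=0.036028·0.538462=0.0194; V=0.879906+0.036028+0.019400=0.9353
k=9 load: inc=0.019400, refl=0.019400·1.000000=0.0194; V=0.915934+0.019400+0.019400=0.9547
k=10 src: inc=0.019400, refl=0.019400·0.538462=0.0104; V=0.935334+0.019400+0.010446=0.9652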